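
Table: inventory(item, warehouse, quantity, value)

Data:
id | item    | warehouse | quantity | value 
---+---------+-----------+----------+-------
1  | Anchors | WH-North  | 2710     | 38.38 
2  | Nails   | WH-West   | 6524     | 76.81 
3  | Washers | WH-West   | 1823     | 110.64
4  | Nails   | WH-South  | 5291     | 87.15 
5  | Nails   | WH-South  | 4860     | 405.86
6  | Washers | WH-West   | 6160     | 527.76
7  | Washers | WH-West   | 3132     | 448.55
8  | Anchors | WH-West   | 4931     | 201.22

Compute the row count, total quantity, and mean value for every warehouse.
SELECT warehouse,
       COUNT(*) as cnt,
       SUM(quantity) as total_quantity,
       AVG(value) as avg_value
FROM inventory
GROUP BY warehouse

Result:
  WH-North: 1 records, 2710 total quantity, 38.38 avg value
  WH-South: 2 records, 10151 total quantity, 246.51 avg value
  WH-West: 5 records, 22570 total quantity, 273.00 avg value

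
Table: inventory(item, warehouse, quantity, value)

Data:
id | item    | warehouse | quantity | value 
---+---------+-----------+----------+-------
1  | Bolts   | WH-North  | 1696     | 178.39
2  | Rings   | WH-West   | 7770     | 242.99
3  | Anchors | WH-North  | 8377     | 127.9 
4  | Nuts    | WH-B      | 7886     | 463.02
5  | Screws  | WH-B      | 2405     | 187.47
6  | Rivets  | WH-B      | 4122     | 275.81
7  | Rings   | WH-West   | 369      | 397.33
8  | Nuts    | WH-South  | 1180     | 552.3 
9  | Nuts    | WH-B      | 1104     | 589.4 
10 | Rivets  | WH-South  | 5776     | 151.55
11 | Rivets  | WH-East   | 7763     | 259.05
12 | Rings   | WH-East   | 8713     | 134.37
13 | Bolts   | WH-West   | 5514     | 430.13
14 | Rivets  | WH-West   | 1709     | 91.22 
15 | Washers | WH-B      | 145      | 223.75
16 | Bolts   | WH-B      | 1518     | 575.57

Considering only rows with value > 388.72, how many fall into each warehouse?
SELECT warehouse, COUNT(*)
FROM inventory
WHERE value > 388.72
GROUP BY warehouse

Note: WHERE filters rows before grouping.

Result:
  WH-B: 3
  WH-South: 1
  WH-West: 2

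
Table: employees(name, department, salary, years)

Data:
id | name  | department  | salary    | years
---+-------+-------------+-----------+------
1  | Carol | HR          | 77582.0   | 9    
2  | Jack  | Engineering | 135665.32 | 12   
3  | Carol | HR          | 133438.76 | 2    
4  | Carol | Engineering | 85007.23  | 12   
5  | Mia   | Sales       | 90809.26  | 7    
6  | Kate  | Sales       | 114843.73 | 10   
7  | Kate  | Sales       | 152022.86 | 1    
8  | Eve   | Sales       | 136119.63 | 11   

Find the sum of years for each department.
SELECT department, SUM(years) as result
FROM employees
GROUP BY department

Result:
  Engineering: 24
  HR: 11
  Sales: 29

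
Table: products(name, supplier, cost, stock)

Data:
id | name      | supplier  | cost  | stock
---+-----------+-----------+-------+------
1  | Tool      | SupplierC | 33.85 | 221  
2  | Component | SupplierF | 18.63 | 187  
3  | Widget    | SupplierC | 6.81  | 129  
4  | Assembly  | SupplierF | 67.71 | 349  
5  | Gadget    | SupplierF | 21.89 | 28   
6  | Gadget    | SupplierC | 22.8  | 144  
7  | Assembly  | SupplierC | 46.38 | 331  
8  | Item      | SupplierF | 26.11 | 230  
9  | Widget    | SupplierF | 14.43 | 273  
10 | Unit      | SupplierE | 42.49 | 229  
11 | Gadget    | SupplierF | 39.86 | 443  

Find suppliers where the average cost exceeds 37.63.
SELECT supplier, AVG(cost)
FROM products
GROUP BY supplier
HAVING AVG(cost) > 37.63

Result:
  SupplierE: avg=42.49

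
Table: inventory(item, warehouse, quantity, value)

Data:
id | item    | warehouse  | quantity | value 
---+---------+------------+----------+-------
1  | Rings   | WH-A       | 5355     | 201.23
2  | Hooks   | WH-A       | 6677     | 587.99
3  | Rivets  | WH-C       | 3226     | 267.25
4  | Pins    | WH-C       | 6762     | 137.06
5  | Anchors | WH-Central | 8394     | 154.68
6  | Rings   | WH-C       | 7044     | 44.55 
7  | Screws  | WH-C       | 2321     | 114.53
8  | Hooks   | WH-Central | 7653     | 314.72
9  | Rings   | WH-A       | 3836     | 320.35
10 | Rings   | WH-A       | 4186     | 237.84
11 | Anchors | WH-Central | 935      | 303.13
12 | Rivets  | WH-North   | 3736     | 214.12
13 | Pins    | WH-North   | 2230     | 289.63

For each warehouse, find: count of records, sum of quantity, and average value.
SELECT warehouse,
       COUNT(*) as cnt,
       SUM(quantity) as total_quantity,
       AVG(value) as avg_value
FROM inventory
GROUP BY warehouse

Result:
  WH-A: 4 records, 20054 total quantity, 336.85 avg value
  WH-C: 4 records, 19353 total quantity, 140.85 avg value
  WH-Central: 3 records, 16982 total quantity, 257.51 avg value
  WH-North: 2 records, 5966 total quantity, 251.88 avg value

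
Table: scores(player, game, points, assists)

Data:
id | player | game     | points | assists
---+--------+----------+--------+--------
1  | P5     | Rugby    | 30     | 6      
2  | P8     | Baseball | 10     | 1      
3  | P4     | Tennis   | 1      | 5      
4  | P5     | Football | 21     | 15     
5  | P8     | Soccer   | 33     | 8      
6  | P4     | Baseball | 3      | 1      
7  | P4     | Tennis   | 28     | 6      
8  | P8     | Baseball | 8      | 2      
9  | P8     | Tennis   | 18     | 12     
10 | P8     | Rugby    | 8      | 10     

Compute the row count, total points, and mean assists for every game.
SELECT game,
       COUNT(*) as cnt,
       SUM(points) as total_points,
       AVG(assists) as avg_assists
FROM scores
GROUP BY game

Result:
  Baseball: 3 records, 21 total points, 1.33 avg assists
  Football: 1 records, 21 total points, 15.00 avg assists
  Rugby: 2 records, 38 total points, 8.00 avg assists
  Soccer: 1 records, 33 total points, 8.00 avg assists
  Tennis: 3 records, 47 total points, 7.67 avg assists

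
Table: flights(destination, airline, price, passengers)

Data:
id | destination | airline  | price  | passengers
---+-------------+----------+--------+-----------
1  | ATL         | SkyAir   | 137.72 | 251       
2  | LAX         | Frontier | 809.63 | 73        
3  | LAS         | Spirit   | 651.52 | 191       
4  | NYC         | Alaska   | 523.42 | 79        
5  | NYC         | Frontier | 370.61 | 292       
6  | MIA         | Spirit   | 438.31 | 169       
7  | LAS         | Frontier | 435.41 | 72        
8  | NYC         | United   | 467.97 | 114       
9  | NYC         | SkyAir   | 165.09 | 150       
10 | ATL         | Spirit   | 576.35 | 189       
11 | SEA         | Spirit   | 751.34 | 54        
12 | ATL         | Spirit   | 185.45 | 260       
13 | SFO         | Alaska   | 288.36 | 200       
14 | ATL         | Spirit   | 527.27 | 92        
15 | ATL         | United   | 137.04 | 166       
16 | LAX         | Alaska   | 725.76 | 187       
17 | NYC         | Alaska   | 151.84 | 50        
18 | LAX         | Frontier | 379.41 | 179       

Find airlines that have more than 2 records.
SELECT airline, COUNT(*) as cnt
FROM flights
GROUP BY airline
HAVING COUNT(*) > 2

Result:
  Alaska: 4
  Frontier: 4
  Spirit: 6

Note: HAVING filters groups after aggregation, WHERE filters rows before.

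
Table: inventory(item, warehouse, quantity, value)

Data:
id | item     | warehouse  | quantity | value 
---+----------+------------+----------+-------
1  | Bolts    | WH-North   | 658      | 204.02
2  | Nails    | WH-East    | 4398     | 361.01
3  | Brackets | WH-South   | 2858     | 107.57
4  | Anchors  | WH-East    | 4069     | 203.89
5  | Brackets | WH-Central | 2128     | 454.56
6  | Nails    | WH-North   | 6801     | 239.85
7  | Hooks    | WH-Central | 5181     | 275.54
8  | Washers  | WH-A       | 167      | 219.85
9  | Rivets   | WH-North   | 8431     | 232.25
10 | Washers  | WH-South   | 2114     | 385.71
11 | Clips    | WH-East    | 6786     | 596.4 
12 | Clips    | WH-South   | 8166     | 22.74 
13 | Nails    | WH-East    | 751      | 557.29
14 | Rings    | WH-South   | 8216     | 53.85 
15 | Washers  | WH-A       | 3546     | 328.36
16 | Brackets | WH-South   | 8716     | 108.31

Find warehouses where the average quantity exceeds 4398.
SELECT warehouse, AVG(quantity)
FROM inventory
GROUP BY warehouse
HAVING AVG(quantity) > 4398

Result:
  WH-North: avg=5296.67
  WH-South: avg=6014.00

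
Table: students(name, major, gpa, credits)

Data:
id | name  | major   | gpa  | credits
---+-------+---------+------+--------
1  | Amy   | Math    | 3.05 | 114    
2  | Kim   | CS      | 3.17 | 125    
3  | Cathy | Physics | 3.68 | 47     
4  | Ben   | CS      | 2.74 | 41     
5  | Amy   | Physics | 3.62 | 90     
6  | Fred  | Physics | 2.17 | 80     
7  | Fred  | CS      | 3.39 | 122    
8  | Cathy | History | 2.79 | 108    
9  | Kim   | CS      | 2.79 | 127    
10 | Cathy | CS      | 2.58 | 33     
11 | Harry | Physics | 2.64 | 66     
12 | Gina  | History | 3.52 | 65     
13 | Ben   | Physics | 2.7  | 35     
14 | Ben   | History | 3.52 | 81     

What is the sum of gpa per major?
SELECT major, SUM(gpa) as result
FROM students
GROUP BY major

Result:
  CS: 14.67
  History: 9.83
  Math: 3.05
  Physics: 14.81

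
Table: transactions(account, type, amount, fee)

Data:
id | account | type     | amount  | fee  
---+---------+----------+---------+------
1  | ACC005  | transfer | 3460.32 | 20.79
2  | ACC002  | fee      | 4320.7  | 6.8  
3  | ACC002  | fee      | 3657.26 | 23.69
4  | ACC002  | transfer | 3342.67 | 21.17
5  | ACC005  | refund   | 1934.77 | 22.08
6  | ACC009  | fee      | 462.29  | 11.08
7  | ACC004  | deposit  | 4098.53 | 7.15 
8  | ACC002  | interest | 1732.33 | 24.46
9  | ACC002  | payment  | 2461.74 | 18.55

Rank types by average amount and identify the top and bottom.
SELECT type, AVG(amount)
FROM transactions
GROUP BY type
ORDER BY AVG(amount)

All groups:
  interest: 1732.33
  refund: 1934.77
  payment: 2461.74
  fee: 2813.42
  transfer: 3401.50
  deposit: 4098.53

Highest: deposit (4098.53)
Lowest: interest (1732.33)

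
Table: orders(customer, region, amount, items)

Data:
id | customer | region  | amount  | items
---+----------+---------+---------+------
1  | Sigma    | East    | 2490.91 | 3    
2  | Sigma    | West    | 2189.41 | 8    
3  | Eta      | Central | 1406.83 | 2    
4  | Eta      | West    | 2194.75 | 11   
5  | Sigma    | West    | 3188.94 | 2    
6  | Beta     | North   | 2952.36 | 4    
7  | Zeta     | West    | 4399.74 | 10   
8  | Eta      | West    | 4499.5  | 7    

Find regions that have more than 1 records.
SELECT region, COUNT(*) as cnt
FROM orders
GROUP BY region
HAVING COUNT(*) > 1

Result:
  West: 5

Note: HAVING filters groups after aggregation, WHERE filters rows before.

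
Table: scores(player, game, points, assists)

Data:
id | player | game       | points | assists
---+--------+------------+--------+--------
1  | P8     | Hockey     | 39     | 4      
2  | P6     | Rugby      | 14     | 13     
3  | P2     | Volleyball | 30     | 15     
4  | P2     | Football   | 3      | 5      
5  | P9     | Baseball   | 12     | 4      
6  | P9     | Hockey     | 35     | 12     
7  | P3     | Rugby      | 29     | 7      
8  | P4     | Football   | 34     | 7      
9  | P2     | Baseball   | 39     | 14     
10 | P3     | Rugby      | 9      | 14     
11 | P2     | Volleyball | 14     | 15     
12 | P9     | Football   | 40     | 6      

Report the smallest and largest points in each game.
SELECT game, MIN(points), MAX(points)
FROM scores
GROUP BY game

Result:
  Baseball: min=12, max=39
  Football: min=3, max=40
  Hockey: min=35, max=39
  Rugby: min=9, max=29
  Volleyball: min=14, max=30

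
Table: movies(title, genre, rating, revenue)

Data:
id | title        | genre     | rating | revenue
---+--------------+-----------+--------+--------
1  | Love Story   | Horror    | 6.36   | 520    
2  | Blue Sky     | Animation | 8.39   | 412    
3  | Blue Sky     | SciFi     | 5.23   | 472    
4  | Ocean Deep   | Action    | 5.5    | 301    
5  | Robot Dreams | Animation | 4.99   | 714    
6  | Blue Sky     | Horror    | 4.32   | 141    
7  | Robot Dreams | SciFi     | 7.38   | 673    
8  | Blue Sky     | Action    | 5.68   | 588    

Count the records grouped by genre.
SELECT genre, COUNT(*) as count
FROM movies
GROUP BY genre

Result:
  Action: 2
  Animation: 2
  Horror: 2
  SciFi: 2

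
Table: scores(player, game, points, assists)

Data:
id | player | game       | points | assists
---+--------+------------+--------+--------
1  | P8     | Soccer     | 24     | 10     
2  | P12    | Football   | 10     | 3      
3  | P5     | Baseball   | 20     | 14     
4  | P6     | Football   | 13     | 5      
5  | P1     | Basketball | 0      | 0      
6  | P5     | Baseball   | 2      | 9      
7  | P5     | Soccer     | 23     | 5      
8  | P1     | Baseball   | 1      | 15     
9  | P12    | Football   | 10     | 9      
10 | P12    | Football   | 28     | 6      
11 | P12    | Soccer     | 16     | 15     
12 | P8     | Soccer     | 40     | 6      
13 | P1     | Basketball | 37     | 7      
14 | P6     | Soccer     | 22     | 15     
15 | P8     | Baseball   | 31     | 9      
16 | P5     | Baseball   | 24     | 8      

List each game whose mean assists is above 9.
SELECT game, AVG(assists)
FROM scores
GROUP BY game
HAVING AVG(assists) > 9

Result:
  Baseball: avg=11.00
  Soccer: avg=10.20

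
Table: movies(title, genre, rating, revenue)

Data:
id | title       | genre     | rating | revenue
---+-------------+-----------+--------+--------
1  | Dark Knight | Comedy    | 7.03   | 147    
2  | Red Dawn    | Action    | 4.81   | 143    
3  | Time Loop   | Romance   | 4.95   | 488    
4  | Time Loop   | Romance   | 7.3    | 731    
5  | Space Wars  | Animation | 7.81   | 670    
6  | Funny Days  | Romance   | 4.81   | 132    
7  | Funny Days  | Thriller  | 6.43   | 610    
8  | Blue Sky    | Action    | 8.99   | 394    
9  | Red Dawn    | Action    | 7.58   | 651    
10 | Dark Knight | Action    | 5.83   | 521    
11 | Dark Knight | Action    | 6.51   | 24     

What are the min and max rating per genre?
SELECT genre, MIN(rating), MAX(rating)
FROM movies
GROUP BY genre

Result:
  Action: min=4.81, max=8.99
  Animation: min=7.81, max=7.81
  Comedy: min=7.03, max=7.03
  Romance: min=4.81, max=7.30
  Thriller: min=6.43, max=6.43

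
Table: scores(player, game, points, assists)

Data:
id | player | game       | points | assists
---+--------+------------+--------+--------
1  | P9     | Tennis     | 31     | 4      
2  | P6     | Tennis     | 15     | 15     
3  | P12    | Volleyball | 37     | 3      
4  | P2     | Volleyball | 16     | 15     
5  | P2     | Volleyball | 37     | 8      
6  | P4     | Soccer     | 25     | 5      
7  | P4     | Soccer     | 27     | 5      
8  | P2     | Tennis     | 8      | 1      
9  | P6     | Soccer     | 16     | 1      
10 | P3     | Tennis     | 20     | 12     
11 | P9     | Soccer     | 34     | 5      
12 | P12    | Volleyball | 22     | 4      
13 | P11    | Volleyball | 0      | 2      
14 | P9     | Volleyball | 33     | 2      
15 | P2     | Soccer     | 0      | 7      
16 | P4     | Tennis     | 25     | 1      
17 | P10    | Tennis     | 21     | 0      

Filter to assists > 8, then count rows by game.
SELECT game, COUNT(*)
FROM scores
WHERE assists > 8
GROUP BY game

Note: WHERE filters rows before grouping.

Result:
  Tennis: 2
  Volleyball: 1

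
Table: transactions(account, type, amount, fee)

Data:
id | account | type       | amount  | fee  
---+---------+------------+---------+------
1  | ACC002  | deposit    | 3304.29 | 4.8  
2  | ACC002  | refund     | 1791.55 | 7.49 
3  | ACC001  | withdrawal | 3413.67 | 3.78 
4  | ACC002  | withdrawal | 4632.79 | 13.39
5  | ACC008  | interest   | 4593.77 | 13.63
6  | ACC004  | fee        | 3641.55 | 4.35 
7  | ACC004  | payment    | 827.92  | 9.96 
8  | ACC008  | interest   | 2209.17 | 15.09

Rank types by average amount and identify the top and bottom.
SELECT type, AVG(amount)
FROM transactions
GROUP BY type
ORDER BY AVG(amount)

All groups:
  payment: 827.92
  refund: 1791.55
  deposit: 3304.29
  interest: 3401.47
  fee: 3641.55
  withdrawal: 4023.23

Highest: withdrawal (4023.23)
Lowest: payment (827.92)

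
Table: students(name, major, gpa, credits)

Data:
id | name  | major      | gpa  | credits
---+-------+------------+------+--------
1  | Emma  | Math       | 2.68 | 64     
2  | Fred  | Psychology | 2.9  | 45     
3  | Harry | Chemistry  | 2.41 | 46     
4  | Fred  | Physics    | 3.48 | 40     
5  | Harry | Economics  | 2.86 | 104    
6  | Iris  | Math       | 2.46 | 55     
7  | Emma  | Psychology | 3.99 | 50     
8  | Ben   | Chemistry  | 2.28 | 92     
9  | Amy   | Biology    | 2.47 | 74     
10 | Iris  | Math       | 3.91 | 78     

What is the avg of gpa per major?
SELECT major, AVG(gpa) as result
FROM students
GROUP BY major

Result:
  Biology: 2.47
  Chemistry: 2.35
  Economics: 2.86
  Math: 3.02
  Physics: 3.48
  Psychology: 3.45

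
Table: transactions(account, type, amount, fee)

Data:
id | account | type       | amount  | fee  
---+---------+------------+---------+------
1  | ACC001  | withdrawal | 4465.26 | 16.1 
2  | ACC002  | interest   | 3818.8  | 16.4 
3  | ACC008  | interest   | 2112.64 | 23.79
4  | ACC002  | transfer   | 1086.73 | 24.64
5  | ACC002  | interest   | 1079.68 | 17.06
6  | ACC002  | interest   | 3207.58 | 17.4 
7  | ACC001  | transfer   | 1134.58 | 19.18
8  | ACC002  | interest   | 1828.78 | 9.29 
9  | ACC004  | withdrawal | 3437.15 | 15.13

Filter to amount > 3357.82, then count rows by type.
SELECT type, COUNT(*)
FROM transactions
WHERE amount > 3357.82
GROUP BY type

Note: WHERE filters rows before grouping.

Result:
  interest: 1
  withdrawal: 2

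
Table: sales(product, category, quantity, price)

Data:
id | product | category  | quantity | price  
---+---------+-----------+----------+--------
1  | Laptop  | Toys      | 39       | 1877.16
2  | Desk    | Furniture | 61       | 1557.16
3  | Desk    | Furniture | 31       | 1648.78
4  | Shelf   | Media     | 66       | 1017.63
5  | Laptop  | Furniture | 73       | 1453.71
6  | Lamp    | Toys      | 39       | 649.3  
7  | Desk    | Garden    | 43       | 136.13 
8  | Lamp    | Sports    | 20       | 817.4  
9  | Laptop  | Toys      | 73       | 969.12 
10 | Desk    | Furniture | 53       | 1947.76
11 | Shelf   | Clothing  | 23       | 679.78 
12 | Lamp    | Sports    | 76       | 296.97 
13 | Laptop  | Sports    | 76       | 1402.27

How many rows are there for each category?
SELECT category, COUNT(*) as count
FROM sales
GROUP BY category

Result:
  Clothing: 1
  Furniture: 4
  Garden: 1
  Media: 1
  Sports: 3
  Toys: 3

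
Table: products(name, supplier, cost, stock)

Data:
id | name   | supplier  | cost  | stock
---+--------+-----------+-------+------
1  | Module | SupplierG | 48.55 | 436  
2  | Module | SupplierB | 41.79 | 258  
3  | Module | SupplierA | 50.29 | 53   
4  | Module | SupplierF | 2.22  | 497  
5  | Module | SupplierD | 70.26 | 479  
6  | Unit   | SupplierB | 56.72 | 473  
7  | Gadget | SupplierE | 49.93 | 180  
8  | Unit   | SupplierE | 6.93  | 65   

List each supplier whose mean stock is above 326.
SELECT supplier, AVG(stock)
FROM products
GROUP BY supplier
HAVING AVG(stock) > 326

Result:
  SupplierB: avg=365.50
  SupplierD: avg=479.00
  SupplierF: avg=497.00
  SupplierG: avg=436.00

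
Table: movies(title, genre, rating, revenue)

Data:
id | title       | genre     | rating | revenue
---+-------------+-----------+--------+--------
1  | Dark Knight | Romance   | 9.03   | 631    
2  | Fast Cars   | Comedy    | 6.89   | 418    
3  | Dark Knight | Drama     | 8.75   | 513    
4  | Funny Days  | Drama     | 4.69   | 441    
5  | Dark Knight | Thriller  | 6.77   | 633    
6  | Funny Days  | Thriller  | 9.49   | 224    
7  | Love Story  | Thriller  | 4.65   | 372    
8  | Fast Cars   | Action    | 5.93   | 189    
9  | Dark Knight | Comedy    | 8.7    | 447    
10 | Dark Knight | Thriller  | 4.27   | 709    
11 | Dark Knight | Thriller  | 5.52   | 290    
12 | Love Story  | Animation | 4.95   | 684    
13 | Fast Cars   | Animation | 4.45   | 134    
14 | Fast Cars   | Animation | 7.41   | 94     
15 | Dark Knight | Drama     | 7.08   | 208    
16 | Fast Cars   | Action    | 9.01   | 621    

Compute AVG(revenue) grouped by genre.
SELECT genre, AVG(revenue) as result
FROM movies
GROUP BY genre

Result:
  Action: 405.00
  Animation: 304.00
  Comedy: 432.50
  Drama: 387.33
  Romance: 631.00
  Thriller: 445.60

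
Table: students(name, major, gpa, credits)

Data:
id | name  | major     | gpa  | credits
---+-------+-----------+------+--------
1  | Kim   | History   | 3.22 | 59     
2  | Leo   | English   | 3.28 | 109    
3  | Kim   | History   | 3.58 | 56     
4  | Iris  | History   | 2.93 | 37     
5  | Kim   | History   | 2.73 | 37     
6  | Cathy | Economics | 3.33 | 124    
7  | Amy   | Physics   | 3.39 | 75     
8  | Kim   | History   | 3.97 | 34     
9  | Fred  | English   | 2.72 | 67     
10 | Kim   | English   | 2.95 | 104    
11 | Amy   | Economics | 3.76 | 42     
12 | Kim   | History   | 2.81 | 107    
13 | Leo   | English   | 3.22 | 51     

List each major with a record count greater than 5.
SELECT major, COUNT(*) as cnt
FROM students
GROUP BY major
HAVING COUNT(*) > 5

Result:
  History: 6

Note: HAVING filters groups after aggregation, WHERE filters rows before.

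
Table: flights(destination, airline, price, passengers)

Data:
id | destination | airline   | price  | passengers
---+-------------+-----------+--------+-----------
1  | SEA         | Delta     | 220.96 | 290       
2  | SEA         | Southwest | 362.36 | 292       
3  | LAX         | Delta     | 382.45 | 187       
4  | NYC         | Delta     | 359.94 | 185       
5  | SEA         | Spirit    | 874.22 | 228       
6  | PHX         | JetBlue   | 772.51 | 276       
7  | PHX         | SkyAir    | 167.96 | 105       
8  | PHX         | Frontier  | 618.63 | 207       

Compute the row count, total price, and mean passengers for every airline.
SELECT airline,
       COUNT(*) as cnt,
       SUM(price) as total_price,
       AVG(passengers) as avg_passengers
FROM flights
GROUP BY airline

Result:
  Delta: 3 records, 963.35 total price, 220.67 avg passengers
  Frontier: 1 records, 618.63 total price, 207.00 avg passengers
  JetBlue: 1 records, 772.51 total price, 276.00 avg passengers
  SkyAir: 1 records, 167.96 total price, 105.00 avg passengers
  Southwest: 1 records, 362.36 total price, 292.00 avg passengers
  Spirit: 1 records, 874.22 total price, 228.00 avg passengers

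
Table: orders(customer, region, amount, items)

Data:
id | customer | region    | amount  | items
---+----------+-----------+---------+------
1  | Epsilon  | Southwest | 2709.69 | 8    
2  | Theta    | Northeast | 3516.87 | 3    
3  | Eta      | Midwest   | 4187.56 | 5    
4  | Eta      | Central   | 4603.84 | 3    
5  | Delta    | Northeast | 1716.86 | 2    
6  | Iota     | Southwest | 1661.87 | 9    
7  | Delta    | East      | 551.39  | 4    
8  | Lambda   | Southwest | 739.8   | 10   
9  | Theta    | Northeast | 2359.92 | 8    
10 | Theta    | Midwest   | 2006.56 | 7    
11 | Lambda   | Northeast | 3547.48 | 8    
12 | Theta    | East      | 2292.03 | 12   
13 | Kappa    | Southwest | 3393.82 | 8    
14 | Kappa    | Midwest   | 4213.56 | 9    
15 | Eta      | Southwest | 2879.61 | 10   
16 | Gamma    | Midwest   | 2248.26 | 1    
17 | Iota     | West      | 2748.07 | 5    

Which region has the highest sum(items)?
SELECT region, SUM(items) as val
FROM orders
GROUP BY region
ORDER BY val DESC
LIMIT 1

Result: Southwest with sum(items) = 45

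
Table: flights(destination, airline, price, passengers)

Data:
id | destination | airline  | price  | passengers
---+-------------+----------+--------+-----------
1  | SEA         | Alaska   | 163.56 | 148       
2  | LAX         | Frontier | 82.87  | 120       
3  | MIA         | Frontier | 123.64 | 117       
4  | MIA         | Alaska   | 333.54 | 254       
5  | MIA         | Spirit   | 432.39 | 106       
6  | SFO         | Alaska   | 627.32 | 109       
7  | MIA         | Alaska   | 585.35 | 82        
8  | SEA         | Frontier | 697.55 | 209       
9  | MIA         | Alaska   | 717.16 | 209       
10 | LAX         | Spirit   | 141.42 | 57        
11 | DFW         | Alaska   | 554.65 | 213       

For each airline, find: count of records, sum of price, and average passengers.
SELECT airline,
       COUNT(*) as cnt,
       SUM(price) as total_price,
       AVG(passengers) as avg_passengers
FROM flights
GROUP BY airline

Result:
  Alaska: 6 records, 2981.58 total price, 169.17 avg passengers
  Frontier: 3 records, 904.06 total price, 148.67 avg passengers
  Spirit: 2 records, 573.81 total price, 81.50 avg passengers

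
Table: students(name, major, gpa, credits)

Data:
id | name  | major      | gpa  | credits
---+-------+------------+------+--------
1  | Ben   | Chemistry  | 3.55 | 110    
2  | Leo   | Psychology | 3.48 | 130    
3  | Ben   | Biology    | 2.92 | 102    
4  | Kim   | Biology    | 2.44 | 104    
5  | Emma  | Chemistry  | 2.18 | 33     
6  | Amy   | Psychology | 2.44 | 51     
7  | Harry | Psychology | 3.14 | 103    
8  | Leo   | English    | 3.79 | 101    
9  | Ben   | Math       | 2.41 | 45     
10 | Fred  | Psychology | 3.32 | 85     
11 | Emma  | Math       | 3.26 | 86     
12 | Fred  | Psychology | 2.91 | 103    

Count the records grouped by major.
SELECT major, COUNT(*) as count
FROM students
GROUP BY major

Result:
  Biology: 2
  Chemistry: 2
  English: 1
  Math: 2
  Psychology: 5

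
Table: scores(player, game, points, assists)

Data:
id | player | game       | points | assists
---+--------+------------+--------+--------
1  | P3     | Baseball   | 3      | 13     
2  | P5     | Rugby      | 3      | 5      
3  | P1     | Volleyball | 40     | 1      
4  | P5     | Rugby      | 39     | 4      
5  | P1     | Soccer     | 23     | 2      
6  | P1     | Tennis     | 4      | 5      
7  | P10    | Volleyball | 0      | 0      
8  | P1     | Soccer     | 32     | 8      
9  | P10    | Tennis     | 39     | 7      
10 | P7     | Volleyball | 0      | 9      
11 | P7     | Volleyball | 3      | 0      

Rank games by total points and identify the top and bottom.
SELECT game, SUM(points)
FROM scores
GROUP BY game
ORDER BY SUM(points)

All groups:
  Baseball: 3
  Rugby: 42
  Tennis: 43
  Volleyball: 43
  Soccer: 55

Highest: Soccer (55)
Lowest: Baseball (3)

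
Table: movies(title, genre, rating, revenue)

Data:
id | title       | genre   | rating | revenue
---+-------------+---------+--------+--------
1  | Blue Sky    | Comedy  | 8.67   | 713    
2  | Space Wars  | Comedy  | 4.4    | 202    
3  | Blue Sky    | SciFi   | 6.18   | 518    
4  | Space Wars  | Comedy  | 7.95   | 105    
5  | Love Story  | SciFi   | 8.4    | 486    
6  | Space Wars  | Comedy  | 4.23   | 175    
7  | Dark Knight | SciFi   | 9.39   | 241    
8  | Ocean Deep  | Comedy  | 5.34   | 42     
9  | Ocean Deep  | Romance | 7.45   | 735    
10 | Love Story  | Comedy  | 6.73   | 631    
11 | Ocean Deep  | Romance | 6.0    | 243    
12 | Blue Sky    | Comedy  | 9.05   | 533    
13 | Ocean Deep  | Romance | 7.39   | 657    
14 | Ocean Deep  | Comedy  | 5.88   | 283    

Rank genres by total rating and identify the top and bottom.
SELECT genre, SUM(rating)
FROM movies
GROUP BY genre
ORDER BY SUM(rating)

All groups:
  Romance: 20.84
  SciFi: 23.97
  Comedy: 52.25

Highest: Comedy (52.25)
Lowest: Romance (20.84)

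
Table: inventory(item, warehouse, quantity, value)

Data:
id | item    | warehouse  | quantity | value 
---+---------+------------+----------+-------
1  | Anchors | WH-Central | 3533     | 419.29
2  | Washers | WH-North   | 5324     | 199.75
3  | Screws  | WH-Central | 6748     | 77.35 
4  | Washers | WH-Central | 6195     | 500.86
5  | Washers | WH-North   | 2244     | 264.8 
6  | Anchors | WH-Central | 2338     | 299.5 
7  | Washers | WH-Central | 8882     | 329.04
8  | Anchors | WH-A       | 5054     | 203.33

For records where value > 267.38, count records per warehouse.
SELECT warehouse, COUNT(*)
FROM inventory
WHERE value > 267.38
GROUP BY warehouse

Note: WHERE filters rows before grouping.

Result:
  WH-Central: 4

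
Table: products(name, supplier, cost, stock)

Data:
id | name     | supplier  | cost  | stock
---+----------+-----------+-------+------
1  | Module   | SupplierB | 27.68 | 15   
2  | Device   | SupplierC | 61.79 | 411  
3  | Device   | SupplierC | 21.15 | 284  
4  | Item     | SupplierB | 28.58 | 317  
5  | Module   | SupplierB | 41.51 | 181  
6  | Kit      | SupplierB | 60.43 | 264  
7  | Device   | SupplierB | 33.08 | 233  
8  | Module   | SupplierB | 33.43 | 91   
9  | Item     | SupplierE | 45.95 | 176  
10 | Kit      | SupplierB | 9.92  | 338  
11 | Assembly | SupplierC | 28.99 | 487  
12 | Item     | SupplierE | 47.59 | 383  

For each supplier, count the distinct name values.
SELECT supplier, COUNT(DISTINCT name)
FROM products
GROUP BY supplier

Result:
  SupplierB: 4 distinct
  SupplierC: 2 distinct
  SupplierE: 1 distinct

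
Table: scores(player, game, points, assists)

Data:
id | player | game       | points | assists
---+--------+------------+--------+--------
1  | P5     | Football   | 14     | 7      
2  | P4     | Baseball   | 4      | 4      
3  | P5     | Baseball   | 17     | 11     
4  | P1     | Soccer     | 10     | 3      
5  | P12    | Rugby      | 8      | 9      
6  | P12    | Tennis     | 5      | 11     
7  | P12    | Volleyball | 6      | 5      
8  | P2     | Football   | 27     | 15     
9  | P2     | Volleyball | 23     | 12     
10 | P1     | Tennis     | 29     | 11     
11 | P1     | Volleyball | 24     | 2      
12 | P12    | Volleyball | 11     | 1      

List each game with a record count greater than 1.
SELECT game, COUNT(*) as cnt
FROM scores
GROUP BY game
HAVING COUNT(*) > 1

Result:
  Baseball: 2
  Football: 2
  Tennis: 2
  Volleyball: 4

Note: HAVING filters groups after aggregation, WHERE filters rows before.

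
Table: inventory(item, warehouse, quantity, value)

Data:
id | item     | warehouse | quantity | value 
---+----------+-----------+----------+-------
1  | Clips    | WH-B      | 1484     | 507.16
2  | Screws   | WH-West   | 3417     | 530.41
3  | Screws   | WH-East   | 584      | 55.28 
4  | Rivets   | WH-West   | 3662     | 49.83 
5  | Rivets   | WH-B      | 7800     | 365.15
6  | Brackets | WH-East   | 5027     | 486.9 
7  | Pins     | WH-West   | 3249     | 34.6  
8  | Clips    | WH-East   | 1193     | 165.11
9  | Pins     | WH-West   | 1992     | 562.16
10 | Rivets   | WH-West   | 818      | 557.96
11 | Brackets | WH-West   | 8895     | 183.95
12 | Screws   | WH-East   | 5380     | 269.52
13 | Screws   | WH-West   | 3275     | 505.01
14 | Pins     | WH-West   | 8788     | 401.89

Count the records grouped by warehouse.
SELECT warehouse, COUNT(*) as count
FROM inventory
GROUP BY warehouse

Result:
  WH-B: 2
  WH-East: 4
  WH-West: 8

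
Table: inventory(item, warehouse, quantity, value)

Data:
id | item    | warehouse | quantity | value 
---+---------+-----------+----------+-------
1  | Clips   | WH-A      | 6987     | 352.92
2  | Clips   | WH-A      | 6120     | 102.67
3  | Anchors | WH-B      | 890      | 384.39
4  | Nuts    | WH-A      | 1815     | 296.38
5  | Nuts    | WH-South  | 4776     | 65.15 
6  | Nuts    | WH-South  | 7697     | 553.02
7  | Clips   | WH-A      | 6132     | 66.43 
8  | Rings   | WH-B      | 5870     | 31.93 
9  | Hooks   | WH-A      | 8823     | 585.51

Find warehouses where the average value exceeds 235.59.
SELECT warehouse, AVG(value)
FROM inventory
GROUP BY warehouse
HAVING AVG(value) > 235.59

Result:
  WH-A: avg=280.78
  WH-South: avg=309.09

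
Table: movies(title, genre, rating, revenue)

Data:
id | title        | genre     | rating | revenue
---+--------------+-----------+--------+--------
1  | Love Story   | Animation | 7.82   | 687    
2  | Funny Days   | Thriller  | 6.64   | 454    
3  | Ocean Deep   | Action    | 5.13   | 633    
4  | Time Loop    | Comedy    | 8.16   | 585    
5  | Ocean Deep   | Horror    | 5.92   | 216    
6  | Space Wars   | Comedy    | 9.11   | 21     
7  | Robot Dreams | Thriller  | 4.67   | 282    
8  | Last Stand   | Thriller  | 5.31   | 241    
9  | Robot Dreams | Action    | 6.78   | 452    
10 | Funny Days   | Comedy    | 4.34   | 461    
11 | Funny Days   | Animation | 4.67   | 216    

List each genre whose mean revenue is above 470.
SELECT genre, AVG(revenue)
FROM movies
GROUP BY genre
HAVING AVG(revenue) > 470

Result:
  Action: avg=542.50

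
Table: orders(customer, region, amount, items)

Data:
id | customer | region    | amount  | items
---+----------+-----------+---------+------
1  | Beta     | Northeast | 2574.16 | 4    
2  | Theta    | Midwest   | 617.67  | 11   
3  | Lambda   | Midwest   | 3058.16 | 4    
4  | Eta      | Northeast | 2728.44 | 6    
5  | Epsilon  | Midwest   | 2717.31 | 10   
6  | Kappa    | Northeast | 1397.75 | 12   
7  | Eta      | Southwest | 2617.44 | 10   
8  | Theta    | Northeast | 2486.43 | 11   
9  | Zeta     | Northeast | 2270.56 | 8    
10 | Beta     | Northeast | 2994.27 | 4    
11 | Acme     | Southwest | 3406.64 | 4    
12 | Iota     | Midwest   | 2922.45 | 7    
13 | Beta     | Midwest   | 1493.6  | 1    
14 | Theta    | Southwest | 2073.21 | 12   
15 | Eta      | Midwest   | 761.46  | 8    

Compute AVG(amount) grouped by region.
SELECT region, AVG(amount) as result
FROM orders
GROUP BY region

Result:
  Midwest: 1928.44
  Northeast: 2408.60
  Southwest: 2699.10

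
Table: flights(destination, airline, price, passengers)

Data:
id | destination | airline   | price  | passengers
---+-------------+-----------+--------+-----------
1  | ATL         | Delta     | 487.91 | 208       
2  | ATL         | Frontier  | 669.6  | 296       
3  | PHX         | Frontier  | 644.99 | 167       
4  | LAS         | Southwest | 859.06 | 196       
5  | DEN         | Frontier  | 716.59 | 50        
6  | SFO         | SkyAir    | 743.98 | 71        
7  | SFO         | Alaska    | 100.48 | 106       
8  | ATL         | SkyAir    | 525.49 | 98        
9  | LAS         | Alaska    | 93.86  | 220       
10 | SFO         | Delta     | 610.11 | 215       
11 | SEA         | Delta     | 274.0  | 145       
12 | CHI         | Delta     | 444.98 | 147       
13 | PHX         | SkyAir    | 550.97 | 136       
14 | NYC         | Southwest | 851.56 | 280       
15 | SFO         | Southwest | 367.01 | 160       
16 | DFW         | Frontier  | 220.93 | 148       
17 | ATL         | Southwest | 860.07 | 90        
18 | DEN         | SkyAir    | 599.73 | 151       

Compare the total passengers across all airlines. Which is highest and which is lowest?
SELECT airline, SUM(passengers)
FROM flights
GROUP BY airline
ORDER BY SUM(passengers)

All groups:
  Alaska: 326
  SkyAir: 456
  Frontier: 661
  Delta: 715
  Southwest: 726

Highest: Southwest (726)
Lowest: Alaska (326)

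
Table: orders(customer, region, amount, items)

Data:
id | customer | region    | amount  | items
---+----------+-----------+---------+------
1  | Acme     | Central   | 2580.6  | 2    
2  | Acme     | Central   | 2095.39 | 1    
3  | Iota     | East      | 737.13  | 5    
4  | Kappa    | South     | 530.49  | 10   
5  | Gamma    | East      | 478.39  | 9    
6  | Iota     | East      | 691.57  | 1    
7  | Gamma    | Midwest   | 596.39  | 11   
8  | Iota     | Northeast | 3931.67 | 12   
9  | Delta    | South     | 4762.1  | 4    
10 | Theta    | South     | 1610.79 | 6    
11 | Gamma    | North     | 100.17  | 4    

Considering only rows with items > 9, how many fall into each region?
SELECT region, COUNT(*)
FROM orders
WHERE items > 9
GROUP BY region

Note: WHERE filters rows before grouping.

Result:
  Midwest: 1
  Northeast: 1
  South: 1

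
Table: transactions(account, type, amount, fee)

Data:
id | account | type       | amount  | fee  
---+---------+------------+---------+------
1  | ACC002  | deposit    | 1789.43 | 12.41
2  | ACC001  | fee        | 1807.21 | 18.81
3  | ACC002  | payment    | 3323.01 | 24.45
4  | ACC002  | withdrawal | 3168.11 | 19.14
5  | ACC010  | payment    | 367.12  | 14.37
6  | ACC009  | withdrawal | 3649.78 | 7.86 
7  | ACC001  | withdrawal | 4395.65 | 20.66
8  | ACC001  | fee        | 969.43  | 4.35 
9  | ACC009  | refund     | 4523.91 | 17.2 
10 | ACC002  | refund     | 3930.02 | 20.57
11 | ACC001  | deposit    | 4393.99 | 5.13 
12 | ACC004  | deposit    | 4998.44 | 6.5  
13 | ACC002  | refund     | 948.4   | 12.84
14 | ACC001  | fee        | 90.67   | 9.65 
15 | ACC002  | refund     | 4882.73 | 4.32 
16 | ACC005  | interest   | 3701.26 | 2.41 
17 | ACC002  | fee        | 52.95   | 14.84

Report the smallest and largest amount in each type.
SELECT type, MIN(amount), MAX(amount)
FROM transactions
GROUP BY type

Result:
  deposit: min=1789.43, max=4998.44
  fee: min=52.95, max=1807.21
  interest: min=3701.26, max=3701.26
  payment: min=367.12, max=3323.01
  refund: min=948.40, max=4882.73
  withdrawal: min=3168.11, max=4395.65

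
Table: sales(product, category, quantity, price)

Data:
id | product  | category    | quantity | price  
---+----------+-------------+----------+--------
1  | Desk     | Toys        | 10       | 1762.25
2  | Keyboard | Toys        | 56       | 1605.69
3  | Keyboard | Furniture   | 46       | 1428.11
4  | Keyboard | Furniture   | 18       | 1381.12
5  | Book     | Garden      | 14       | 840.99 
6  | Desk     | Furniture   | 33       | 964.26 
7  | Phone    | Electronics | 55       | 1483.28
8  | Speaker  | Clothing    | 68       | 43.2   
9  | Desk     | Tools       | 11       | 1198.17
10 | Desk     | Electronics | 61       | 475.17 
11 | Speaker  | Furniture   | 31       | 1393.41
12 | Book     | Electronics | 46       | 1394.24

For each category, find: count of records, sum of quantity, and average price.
SELECT category,
       COUNT(*) as cnt,
       SUM(quantity) as total_quantity,
       AVG(price) as avg_price
FROM sales
GROUP BY category

Result:
  Clothing: 1 records, 68 total quantity, 43.20 avg price
  Electronics: 3 records, 162 total quantity, 1117.56 avg price
  Furniture: 4 records, 128 total quantity, 1291.73 avg price
  Garden: 1 records, 14 total quantity, 840.99 avg price
  Tools: 1 records, 11 total quantity, 1198.17 avg price
  Toys: 2 records, 66 total quantity, 1683.97 avg price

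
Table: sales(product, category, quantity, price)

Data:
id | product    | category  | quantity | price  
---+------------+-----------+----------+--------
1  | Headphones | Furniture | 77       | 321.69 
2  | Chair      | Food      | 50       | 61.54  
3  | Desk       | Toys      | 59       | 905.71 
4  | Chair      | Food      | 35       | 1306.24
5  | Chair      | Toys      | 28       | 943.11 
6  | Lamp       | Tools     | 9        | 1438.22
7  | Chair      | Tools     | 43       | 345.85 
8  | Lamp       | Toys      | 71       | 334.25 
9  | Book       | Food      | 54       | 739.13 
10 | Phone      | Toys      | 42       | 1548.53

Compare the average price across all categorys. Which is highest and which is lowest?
SELECT category, AVG(price)
FROM sales
GROUP BY category
ORDER BY AVG(price)

All groups:
  Furniture: 321.69
  Food: 702.30
  Tools: 892.04
  Toys: 932.90

Highest: Toys (932.90)
Lowest: Furniture (321.69)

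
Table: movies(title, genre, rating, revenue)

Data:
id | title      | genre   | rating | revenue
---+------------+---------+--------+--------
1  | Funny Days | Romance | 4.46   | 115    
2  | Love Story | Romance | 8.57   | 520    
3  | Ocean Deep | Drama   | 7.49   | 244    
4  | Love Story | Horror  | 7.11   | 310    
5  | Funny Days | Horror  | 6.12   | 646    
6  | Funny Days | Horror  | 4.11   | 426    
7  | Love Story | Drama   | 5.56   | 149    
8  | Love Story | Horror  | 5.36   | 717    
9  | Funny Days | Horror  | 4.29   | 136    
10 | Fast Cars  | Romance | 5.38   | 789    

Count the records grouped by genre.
SELECT genre, COUNT(*) as count
FROM movies
GROUP BY genre

Result:
  Drama: 2
  Horror: 5
  Romance: 3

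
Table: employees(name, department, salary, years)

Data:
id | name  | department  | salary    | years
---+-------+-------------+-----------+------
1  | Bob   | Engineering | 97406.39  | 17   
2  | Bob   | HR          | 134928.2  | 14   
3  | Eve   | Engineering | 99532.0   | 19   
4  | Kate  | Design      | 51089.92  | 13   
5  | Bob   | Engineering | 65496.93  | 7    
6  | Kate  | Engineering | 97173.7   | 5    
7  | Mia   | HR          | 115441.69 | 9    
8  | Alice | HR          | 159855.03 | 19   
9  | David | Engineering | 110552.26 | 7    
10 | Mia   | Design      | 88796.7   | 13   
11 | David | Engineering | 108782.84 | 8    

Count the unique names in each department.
SELECT department, COUNT(DISTINCT name)
FROM employees
GROUP BY department

Result:
  Design: 2 distinct
  Engineering: 4 distinct
  HR: 3 distinct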